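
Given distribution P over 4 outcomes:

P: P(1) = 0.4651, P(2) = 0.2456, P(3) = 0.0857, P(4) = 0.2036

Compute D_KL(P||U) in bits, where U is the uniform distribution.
0.2176 bits

U(i) = 1/4 for all i

D_KL(P||U) = Σ P(x) log₂(P(x) / (1/4))
           = Σ P(x) log₂(P(x)) + log₂(4)
           = log₂(4) - H(P)

H(P) = -Σ P(x) log₂(P(x)):
  -P(1)·log₂(P(1)) = -(0.4651)·log₂(0.4651) = 0.51365
  -P(2)·log₂(P(2)) = -(0.2456)·log₂(0.2456) = 0.49749
  -P(3)·log₂(P(3)) = -(0.0857)·log₂(0.0857) = 0.30377
  -P(4)·log₂(P(4)) = -(0.2036)·log₂(0.2036) = 0.46750
H(P) = 0.51365 + 0.49749 + 0.30377 + 0.46750 = 1.78241 bits

log₂(4) = 2.00000 bits

D_KL(P||U) = 2.00000 - 1.78241 = 0.21759 ≈ 0.2176 bits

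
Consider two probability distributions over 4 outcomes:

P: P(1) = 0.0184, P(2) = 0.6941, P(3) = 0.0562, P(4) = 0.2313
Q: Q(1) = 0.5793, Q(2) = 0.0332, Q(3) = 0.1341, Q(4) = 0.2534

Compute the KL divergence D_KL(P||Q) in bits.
2.8517 bits

D_KL(P||Q) = Σ P(x) log₂(P(x)/Q(x))

Computing term by term:
  P(1)·log₂(P(1)/Q(1)) = 0.0184·log₂(0.0184/0.5793) = -0.09157
  P(2)·log₂(P(2)/Q(2)) = 0.6941·log₂(0.6941/0.0332) = 3.04425
  P(3)·log₂(P(3)/Q(3)) = 0.0562·log₂(0.0562/0.1341) = -0.07051
  P(4)·log₂(P(4)/Q(4)) = 0.2313·log₂(0.2313/0.2534) = -0.03045

D_KL(P||Q) = -0.09157 + 3.04425 - 0.07051 - 0.03045 = 2.85172 ≈ 2.8517 bits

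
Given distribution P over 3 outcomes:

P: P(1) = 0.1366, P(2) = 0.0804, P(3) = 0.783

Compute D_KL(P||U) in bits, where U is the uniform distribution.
0.6239 bits

U(i) = 1/3 for all i

D_KL(P||U) = Σ P(x) log₂(P(x) / (1/3))
           = Σ P(x) log₂(P(x)) + log₂(3)
           = log₂(3) - H(P)

H(P) = -Σ P(x) log₂(P(x)):
  -P(1)·log₂(P(1)) = -(0.1366)·log₂(0.1366) = 0.39231
  -P(2)·log₂(P(2)) = -(0.0804)·log₂(0.0804) = 0.29239
  -P(3)·log₂(P(3)) = -(0.783)·log₂(0.783) = 0.27633
H(P) = 0.39231 + 0.29239 + 0.27633 = 0.96103 bits

log₂(3) = 1.58496 bits

D_KL(P||U) = 1.58496 - 0.96103 = 0.62393 ≈ 0.6239 bits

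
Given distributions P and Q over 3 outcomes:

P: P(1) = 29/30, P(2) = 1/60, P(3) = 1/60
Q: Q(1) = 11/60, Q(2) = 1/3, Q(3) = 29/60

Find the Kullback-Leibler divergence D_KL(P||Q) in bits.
2.1656 bits

D_KL(P||Q) = Σ P(x) log₂(P(x)/Q(x))

Computing term by term:
  P(1)·log₂(P(1)/Q(1)) = (29/30)·log₂((29/30)/(11/60)) = 2.31860
  P(2)·log₂(P(2)/Q(2)) = (1/60)·log₂((1/60)/(1/3)) = -0.07203
  P(3)·log₂(P(3)/Q(3)) = (1/60)·log₂((1/60)/(29/60)) = -0.08097

D_KL(P||Q) = 2.31860 - 0.07203 - 0.08097 = 2.16560 ≈ 2.1656 bits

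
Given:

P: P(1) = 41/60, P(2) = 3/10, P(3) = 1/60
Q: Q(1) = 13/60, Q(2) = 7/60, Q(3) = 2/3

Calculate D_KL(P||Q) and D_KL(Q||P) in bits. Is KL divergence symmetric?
D_KL(P||Q) = 1.4524 bits, D_KL(Q||P) = 3.0299 bits. No, KL divergence is not symmetric.

D_KL(P||Q) = Σ P(x) log₂(P(x)/Q(x))

Computing term by term:
  P(1)·log₂(P(1)/Q(1)) = (41/60)·log₂((41/60)/(13/60)) = 1.13236
  P(2)·log₂(P(2)/Q(2)) = (3/10)·log₂((3/10)/(7/60)) = 0.40877
  P(3)·log₂(P(3)/Q(3)) = (1/60)·log₂((1/60)/(2/3)) = -0.08870

D_KL(P||Q) = 1.13236 + 0.40877 - 0.08870 = 1.45243 ≈ 1.4524 bits

D_KL(Q||P) = Σ Q(x) log₂(Q(x)/P(x))

Computing term by term:
  Q(1)·log₂(Q(1)/P(1)) = (13/60)·log₂((13/60)/(41/60)) = -0.35904
  Q(2)·log₂(Q(2)/P(2)) = (7/60)·log₂((7/60)/(3/10)) = -0.15897
  Q(3)·log₂(Q(3)/P(3)) = (2/3)·log₂((2/3)/(1/60)) = 3.54795

D_KL(Q||P) = -0.35904 - 0.15897 + 3.54795 = 3.02994 ≈ 3.0299 bits

These are NOT equal (difference: 1.5775 bits). KL divergence is asymmetric: D_KL(P||Q) ≠ D_KL(Q||P) in general.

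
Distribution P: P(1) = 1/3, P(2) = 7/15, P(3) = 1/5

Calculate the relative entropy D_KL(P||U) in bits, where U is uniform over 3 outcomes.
0.0791 bits

U(i) = 1/3 for all i

D_KL(P||U) = Σ P(x) log₂(P(x) / (1/3))
           = Σ P(x) log₂(P(x)) + log₂(3)
           = log₂(3) - H(P)

H(P) = -Σ P(x) log₂(P(x)):
  -P(1)·log₂(P(1)) = -(1/3)·log₂(1/3) = 0.52832
  -P(2)·log₂(P(2)) = -(7/15)·log₂(7/15) = 0.51312
  -P(3)·log₂(P(3)) = -(1/5)·log₂(1/5) = 0.46439
H(P) = 0.52832 + 0.51312 + 0.46439 = 1.50583 bits

log₂(3) = 1.58496 bits

D_KL(P||U) = 1.58496 - 1.50583 = 0.07913 ≈ 0.0791 bits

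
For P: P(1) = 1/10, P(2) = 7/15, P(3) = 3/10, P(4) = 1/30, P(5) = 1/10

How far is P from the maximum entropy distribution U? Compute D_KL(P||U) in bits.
0.4598 bits

U(i) = 1/5 for all i

D_KL(P||U) = Σ P(x) log₂(P(x) / (1/5))
           = Σ P(x) log₂(P(x)) + log₂(5)
           = log₂(5) - H(P)

H(P) = -Σ P(x) log₂(P(x)):
  -P(1)·log₂(P(1)) = -(1/10)·log₂(1/10) = 0.33219
  -P(2)·log₂(P(2)) = -(7/15)·log₂(7/15) = 0.51312
  -P(3)·log₂(P(3)) = -(3/10)·log₂(3/10) = 0.52109
  -P(4)·log₂(P(4)) = -(1/30)·log₂(1/30) = 0.16356
  -P(5)·log₂(P(5)) = -(1/10)·log₂(1/10) = 0.33219
H(P) = 0.33219 + 0.51312 + 0.52109 + 0.16356 + 0.33219 = 1.86215 bits

log₂(5) = 2.32193 bits

D_KL(P||U) = 2.32193 - 1.86215 = 0.45978 ≈ 0.4598 bits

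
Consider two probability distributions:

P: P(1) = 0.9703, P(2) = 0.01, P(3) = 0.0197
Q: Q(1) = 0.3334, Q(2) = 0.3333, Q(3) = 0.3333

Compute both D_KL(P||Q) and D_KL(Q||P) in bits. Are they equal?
D_KL(P||Q) = 1.3644 bits, D_KL(Q||P) = 2.5323 bits. No, they are not equal.

D_KL(P||Q) = Σ P(x) log₂(P(x)/Q(x))

Computing term by term:
  P(1)·log₂(P(1)/Q(1)) = 0.9703·log₂(0.9703/0.3334) = 1.49540
  P(2)·log₂(P(2)/Q(2)) = 0.01·log₂(0.01/0.3333) = -0.05059
  P(3)·log₂(P(3)/Q(3)) = 0.0197·log₂(0.0197/0.3333) = -0.08039

D_KL(P||Q) = 1.49540 - 0.05059 - 0.08039 = 1.36442 ≈ 1.3644 bits

D_KL(Q||P) = Σ Q(x) log₂(Q(x)/P(x))

Computing term by term:
  Q(1)·log₂(Q(1)/P(1)) = 0.3334·log₂(0.3334/0.9703) = -0.51383
  Q(2)·log₂(Q(2)/P(2)) = 0.3333·log₂(0.3333/0.01) = 1.68608
  Q(3)·log₂(Q(3)/P(3)) = 0.3333·log₂(0.3333/0.0197) = 1.36005

D_KL(Q||P) = -0.51383 + 1.68608 + 1.36005 = 2.53230 ≈ 2.5323 bits

These are NOT equal (difference: 1.1679 bits). KL divergence is asymmetric: D_KL(P||Q) ≠ D_KL(Q||P) in general.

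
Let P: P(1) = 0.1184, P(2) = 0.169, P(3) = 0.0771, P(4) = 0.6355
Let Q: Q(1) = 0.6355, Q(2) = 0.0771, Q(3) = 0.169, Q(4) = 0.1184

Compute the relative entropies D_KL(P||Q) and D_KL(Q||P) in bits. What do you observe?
D_KL(P||Q) = 1.3576 bits, D_KL(Q||P) = 1.3576 bits. The two directions give the same value here, because Q is a self-inverse relabeling of P; in general KL divergence is asymmetric.

D_KL(P||Q) = Σ P(x) log₂(P(x)/Q(x))

Computing term by term:
  P(1)·log₂(P(1)/Q(1)) = 0.1184·log₂(0.1184/0.6355) = -0.28703
  P(2)·log₂(P(2)/Q(2)) = 0.169·log₂(0.169/0.0771) = 0.19135
  P(3)·log₂(P(3)/Q(3)) = 0.0771·log₂(0.0771/0.169) = -0.08729
  P(4)·log₂(P(4)/Q(4)) = 0.6355·log₂(0.6355/0.1184) = 1.54059

D_KL(P||Q) = -0.28703 + 0.19135 - 0.08729 + 1.54059 = 1.35762 ≈ 1.3576 bits

D_KL(Q||P) = Σ Q(x) log₂(Q(x)/P(x))

Computing term by term:
  Q(1)·log₂(Q(1)/P(1)) = 0.6355·log₂(0.6355/0.1184) = 1.54059
  Q(2)·log₂(Q(2)/P(2)) = 0.0771·log₂(0.0771/0.169) = -0.08729
  Q(3)·log₂(Q(3)/P(3)) = 0.169·log₂(0.169/0.0771) = 0.19135
  Q(4)·log₂(Q(4)/P(4)) = 0.1184·log₂(0.1184/0.6355) = -0.28703

D_KL(Q||P) = 1.54059 - 0.08729 + 0.19135 - 0.28703 = 1.35762 ≈ 1.3576 bits

These ARE equal here. Q is P with outcomes relabeled (Q(1) = P(4), Q(2) = P(3), Q(3) = P(2), Q(4) = P(1)) by a relabeling that is its own inverse, so the two sums contain exactly the same terms in a different order. This is a special case — KL divergence is not symmetric in general: D_KL(P||Q) ≠ D_KL(Q||P) for most P, Q.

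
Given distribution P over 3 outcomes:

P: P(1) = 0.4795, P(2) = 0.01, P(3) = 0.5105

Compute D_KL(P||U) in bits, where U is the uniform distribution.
0.5149 bits

U(i) = 1/3 for all i

D_KL(P||U) = Σ P(x) log₂(P(x) / (1/3))
           = Σ P(x) log₂(P(x)) + log₂(3)
           = log₂(3) - H(P)

H(P) = -Σ P(x) log₂(P(x)):
  -P(1)·log₂(P(1)) = -(0.4795)·log₂(0.4795) = 0.50846
  -P(2)·log₂(P(2)) = -(0.01)·log₂(0.01) = 0.06644
  -P(3)·log₂(P(3)) = -(0.5105)·log₂(0.5105) = 0.49519
H(P) = 0.50846 + 0.06644 + 0.49519 = 1.07009 bits

log₂(3) = 1.58496 bits

D_KL(P||U) = 1.58496 - 1.07009 = 0.51487 ≈ 0.5149 bits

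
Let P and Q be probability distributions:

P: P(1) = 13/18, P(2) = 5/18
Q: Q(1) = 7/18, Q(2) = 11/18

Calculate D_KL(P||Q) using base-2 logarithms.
0.3290 bits

D_KL(P||Q) = Σ P(x) log₂(P(x)/Q(x))

Computing term by term:
  P(1)·log₂(P(1)/Q(1)) = (13/18)·log₂((13/18)/(7/18)) = 0.64501
  P(2)·log₂(P(2)/Q(2)) = (5/18)·log₂((5/18)/(11/18)) = -0.31597

D_KL(P||Q) = 0.64501 - 0.31597 = 0.32904 ≈ 0.3290 bits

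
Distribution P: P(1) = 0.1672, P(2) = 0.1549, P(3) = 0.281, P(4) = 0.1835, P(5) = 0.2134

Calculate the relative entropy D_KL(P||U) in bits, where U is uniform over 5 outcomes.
0.0347 bits

U(i) = 1/5 for all i

D_KL(P||U) = Σ P(x) log₂(P(x) / (1/5))
           = Σ P(x) log₂(P(x)) + log₂(5)
           = log₂(5) - H(P)

H(P) = -Σ P(x) log₂(P(x)):
  -P(1)·log₂(P(1)) = -(0.1672)·log₂(0.1672) = 0.43144
  -P(2)·log₂(P(2)) = -(0.1549)·log₂(0.1549) = 0.41677
  -P(3)·log₂(P(3)) = -(0.281)·log₂(0.281) = 0.51461
  -P(4)·log₂(P(4)) = -(0.1835)·log₂(0.1835) = 0.44887
  -P(5)·log₂(P(5)) = -(0.2134)·log₂(0.2134) = 0.47553
H(P) = 0.43144 + 0.41677 + 0.51461 + 0.44887 + 0.47553 = 2.28722 bits

log₂(5) = 2.32193 bits

D_KL(P||U) = 2.32193 - 2.28722 = 0.03471 ≈ 0.0347 bits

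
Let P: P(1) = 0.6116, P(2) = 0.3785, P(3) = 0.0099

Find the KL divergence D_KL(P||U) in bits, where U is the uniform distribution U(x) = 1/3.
0.5547 bits

U(i) = 1/3 for all i

D_KL(P||U) = Σ P(x) log₂(P(x) / (1/3))
           = Σ P(x) log₂(P(x)) + log₂(3)
           = log₂(3) - H(P)

H(P) = -Σ P(x) log₂(P(x)):
  -P(1)·log₂(P(1)) = -(0.6116)·log₂(0.6116) = 0.43383
  -P(2)·log₂(P(2)) = -(0.3785)·log₂(0.3785) = 0.53052
  -P(3)·log₂(P(3)) = -(0.0099)·log₂(0.0099) = 0.06592
H(P) = 0.43383 + 0.53052 + 0.06592 = 1.03027 bits

log₂(3) = 1.58496 bits

D_KL(P||U) = 1.58496 - 1.03027 = 0.55469 ≈ 0.5547 bits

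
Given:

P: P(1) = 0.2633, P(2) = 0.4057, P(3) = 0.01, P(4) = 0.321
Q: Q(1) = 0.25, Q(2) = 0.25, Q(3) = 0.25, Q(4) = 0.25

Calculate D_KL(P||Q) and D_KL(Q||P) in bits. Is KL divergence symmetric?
D_KL(P||Q) = 0.3724 bits, D_KL(Q||P) = 0.8775 bits. No, KL divergence is not symmetric.

D_KL(P||Q) = Σ P(x) log₂(P(x)/Q(x))

Computing term by term:
  P(1)·log₂(P(1)/Q(1)) = 0.2633·log₂(0.2633/0.25) = 0.01969
  P(2)·log₂(P(2)/Q(2)) = 0.4057·log₂(0.4057/0.25) = 0.28338
  P(3)·log₂(P(3)/Q(3)) = 0.01·log₂(0.01/0.25) = -0.04644
  P(4)·log₂(P(4)/Q(4)) = 0.321·log₂(0.321/0.25) = 0.11577

D_KL(P||Q) = 0.01969 + 0.28338 - 0.04644 + 0.11577 = 0.37240 ≈ 0.3724 bits

D_KL(Q||P) = Σ Q(x) log₂(Q(x)/P(x))

Computing term by term:
  Q(1)·log₂(Q(1)/P(1)) = 0.25·log₂(0.25/0.2633) = -0.01869
  Q(2)·log₂(Q(2)/P(2)) = 0.25·log₂(0.25/0.4057) = -0.17462
  Q(3)·log₂(Q(3)/P(3)) = 0.25·log₂(0.25/0.01) = 1.16096
  Q(4)·log₂(Q(4)/P(4)) = 0.25·log₂(0.25/0.321) = -0.09016

D_KL(Q||P) = -0.01869 - 0.17462 + 1.16096 - 0.09016 = 0.87749 ≈ 0.8775 bits

These are NOT equal (difference: 0.5051 bits). KL divergence is asymmetric: D_KL(P||Q) ≠ D_KL(Q||P) in general.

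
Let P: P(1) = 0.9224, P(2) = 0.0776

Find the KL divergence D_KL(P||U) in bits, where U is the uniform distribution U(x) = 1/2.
0.6063 bits

U(i) = 1/2 for all i

D_KL(P||U) = Σ P(x) log₂(P(x) / (1/2))
           = Σ P(x) log₂(P(x)) + log₂(2)
           = log₂(2) - H(P)

H(P) = -Σ P(x) log₂(P(x)):
  -P(1)·log₂(P(1)) = -(0.9224)·log₂(0.9224) = 0.10749
  -P(2)·log₂(P(2)) = -(0.0776)·log₂(0.0776) = 0.28617
H(P) = 0.10749 + 0.28617 = 0.39366 bits

log₂(2) = 1.00000 bits

D_KL(P||U) = 1.00000 - 0.39366 = 0.60634 ≈ 0.6063 bits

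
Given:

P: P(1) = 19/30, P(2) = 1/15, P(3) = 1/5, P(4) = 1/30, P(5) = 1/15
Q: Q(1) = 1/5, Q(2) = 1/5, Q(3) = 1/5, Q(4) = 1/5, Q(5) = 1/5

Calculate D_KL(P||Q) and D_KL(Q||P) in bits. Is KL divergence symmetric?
D_KL(P||Q) = 0.7557 bits, D_KL(Q||P) = 0.8184 bits. No, KL divergence is not symmetric.

D_KL(P||Q) = Σ P(x) log₂(P(x)/Q(x))

Computing term by term:
  P(1)·log₂(P(1)/Q(1)) = (19/30)·log₂((19/30)/(1/5)) = 1.05321
  P(2)·log₂(P(2)/Q(2)) = (1/15)·log₂((1/15)/(1/5)) = -0.10566
  P(3)·log₂(P(3)/Q(3)) = (1/5)·log₂((1/5)/(1/5)) = 0.00000
  P(4)·log₂(P(4)/Q(4)) = (1/30)·log₂((1/30)/(1/5)) = -0.08617
  P(5)·log₂(P(5)/Q(5)) = (1/15)·log₂((1/15)/(1/5)) = -0.10566

D_KL(P||Q) = 1.05321 - 0.10566 + 0.00000 - 0.08617 - 0.10566 = 0.75572 ≈ 0.7557 bits

D_KL(Q||P) = Σ Q(x) log₂(Q(x)/P(x))

Computing term by term:
  Q(1)·log₂(Q(1)/P(1)) = (1/5)·log₂((1/5)/(19/30)) = -0.33259
  Q(2)·log₂(Q(2)/P(2)) = (1/5)·log₂((1/5)/(1/15)) = 0.31699
  Q(3)·log₂(Q(3)/P(3)) = (1/5)·log₂((1/5)/(1/5)) = 0.00000
  Q(4)·log₂(Q(4)/P(4)) = (1/5)·log₂((1/5)/(1/30)) = 0.51699
  Q(5)·log₂(Q(5)/P(5)) = (1/5)·log₂((1/5)/(1/15)) = 0.31699

D_KL(Q||P) = -0.33259 + 0.31699 + 0.00000 + 0.51699 + 0.31699 = 0.81838 ≈ 0.8184 bits

These are NOT equal (difference: 0.0627 bits). KL divergence is asymmetric: D_KL(P||Q) ≠ D_KL(Q||P) in general.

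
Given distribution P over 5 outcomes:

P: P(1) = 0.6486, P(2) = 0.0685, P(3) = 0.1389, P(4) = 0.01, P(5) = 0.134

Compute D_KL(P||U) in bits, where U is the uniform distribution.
0.8013 bits

U(i) = 1/5 for all i

D_KL(P||U) = Σ P(x) log₂(P(x) / (1/5))
           = Σ P(x) log₂(P(x)) + log₂(5)
           = log₂(5) - H(P)

H(P) = -Σ P(x) log₂(P(x)):
  -P(1)·log₂(P(1)) = -(0.6486)·log₂(0.6486) = 0.40511
  -P(2)·log₂(P(2)) = -(0.0685)·log₂(0.0685) = 0.26494
  -P(3)·log₂(P(3)) = -(0.1389)·log₂(0.1389) = 0.39557
  -P(4)·log₂(P(4)) = -(0.01)·log₂(0.01) = 0.06644
  -P(5)·log₂(P(5)) = -(0.134)·log₂(0.134) = 0.38856
H(P) = 0.40511 + 0.26494 + 0.39557 + 0.06644 + 0.38856 = 1.52062 bits

log₂(5) = 2.32193 bits

D_KL(P||U) = 2.32193 - 1.52062 = 0.80131 ≈ 0.8013 bits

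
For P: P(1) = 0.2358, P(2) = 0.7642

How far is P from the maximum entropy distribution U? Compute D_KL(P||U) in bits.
0.2120 bits

U(i) = 1/2 for all i

D_KL(P||U) = Σ P(x) log₂(P(x) / (1/2))
           = Σ P(x) log₂(P(x)) + log₂(2)
           = log₂(2) - H(P)

H(P) = -Σ P(x) log₂(P(x)):
  -P(1)·log₂(P(1)) = -(0.2358)·log₂(0.2358) = 0.49149
  -P(2)·log₂(P(2)) = -(0.7642)·log₂(0.7642) = 0.29649
H(P) = 0.49149 + 0.29649 = 0.78798 bits

log₂(2) = 1.00000 bits

D_KL(P||U) = 1.00000 - 0.78798 = 0.21202 ≈ 0.2120 bits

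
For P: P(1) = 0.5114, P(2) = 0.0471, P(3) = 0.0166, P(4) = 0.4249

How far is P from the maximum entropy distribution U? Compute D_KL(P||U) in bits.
0.6748 bits

U(i) = 1/4 for all i

D_KL(P||U) = Σ P(x) log₂(P(x) / (1/4))
           = Σ P(x) log₂(P(x)) + log₂(4)
           = log₂(4) - H(P)

H(P) = -Σ P(x) log₂(P(x)):
  -P(1)·log₂(P(1)) = -(0.5114)·log₂(0.5114) = 0.49477
  -P(2)·log₂(P(2)) = -(0.0471)·log₂(0.0471) = 0.20762
  -P(3)·log₂(P(3)) = -(0.0166)·log₂(0.0166) = 0.09815
  -P(4)·log₂(P(4)) = -(0.4249)·log₂(0.4249) = 0.52467
H(P) = 0.49477 + 0.20762 + 0.09815 + 0.52467 = 1.32521 bits

log₂(4) = 2.00000 bits

D_KL(P||U) = 2.00000 - 1.32521 = 0.67479 ≈ 0.6748 bits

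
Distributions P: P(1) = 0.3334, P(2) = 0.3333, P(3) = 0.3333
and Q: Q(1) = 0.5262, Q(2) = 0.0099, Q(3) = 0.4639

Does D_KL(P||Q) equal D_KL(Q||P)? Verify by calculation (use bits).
D_KL(P||Q) = 1.3124 bits, D_KL(Q||P) = 0.5175 bits. No — D_KL(P||Q) ≠ D_KL(Q||P) for this pair.

D_KL(P||Q) = Σ P(x) log₂(P(x)/Q(x))

Computing term by term:
  P(1)·log₂(P(1)/Q(1)) = 0.3334·log₂(0.3334/0.5262) = -0.21950
  P(2)·log₂(P(2)/Q(2)) = 0.3333·log₂(0.3333/0.0099) = 1.69091
  P(3)·log₂(P(3)/Q(3)) = 0.3333·log₂(0.3333/0.4639) = -0.15898

D_KL(P||Q) = -0.21950 + 1.69091 - 0.15898 = 1.31243 ≈ 1.3124 bits

D_KL(Q||P) = Σ Q(x) log₂(Q(x)/P(x))

Computing term by term:
  Q(1)·log₂(Q(1)/P(1)) = 0.5262·log₂(0.5262/0.3334) = 0.34643
  Q(2)·log₂(Q(2)/P(2)) = 0.0099·log₂(0.0099/0.3333) = -0.05023
  Q(3)·log₂(Q(3)/P(3)) = 0.4639·log₂(0.4639/0.3333) = 0.22128

D_KL(Q||P) = 0.34643 - 0.05023 + 0.22128 = 0.51748 ≈ 0.5175 bits

These are NOT equal (difference: 0.7949 bits). KL divergence is asymmetric: D_KL(P||Q) ≠ D_KL(Q||P) in general.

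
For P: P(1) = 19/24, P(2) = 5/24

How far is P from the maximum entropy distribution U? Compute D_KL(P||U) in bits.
0.2617 bits

U(i) = 1/2 for all i

D_KL(P||U) = Σ P(x) log₂(P(x) / (1/2))
           = Σ P(x) log₂(P(x)) + log₂(2)
           = log₂(2) - H(P)

H(P) = -Σ P(x) log₂(P(x)):
  -P(1)·log₂(P(1)) = -(19/24)·log₂(19/24) = 0.26682
  -P(2)·log₂(P(2)) = -(5/24)·log₂(5/24) = 0.47147
H(P) = 0.26682 + 0.47147 = 0.73829 bits

log₂(2) = 1.00000 bits

D_KL(P||U) = 1.00000 - 0.73829 = 0.26171 ≈ 0.2617 bits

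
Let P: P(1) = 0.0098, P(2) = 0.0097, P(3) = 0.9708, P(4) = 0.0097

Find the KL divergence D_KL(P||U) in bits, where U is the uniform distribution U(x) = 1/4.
1.7634 bits

U(i) = 1/4 for all i

D_KL(P||U) = Σ P(x) log₂(P(x) / (1/4))
           = Σ P(x) log₂(P(x)) + log₂(4)
           = log₂(4) - H(P)

H(P) = -Σ P(x) log₂(P(x)):
  -P(1)·log₂(P(1)) = -(0.0098)·log₂(0.0098) = 0.06540
  -P(2)·log₂(P(2)) = -(0.0097)·log₂(0.0097) = 0.06487
  -P(3)·log₂(P(3)) = -(0.9708)·log₂(0.9708) = 0.04151
  -P(4)·log₂(P(4)) = -(0.0097)·log₂(0.0097) = 0.06487
H(P) = 0.06540 + 0.06487 + 0.04151 + 0.06487 = 0.23665 bits

log₂(4) = 2.00000 bits

D_KL(P||U) = 2.00000 - 0.23665 = 1.76335 ≈ 1.7634 bits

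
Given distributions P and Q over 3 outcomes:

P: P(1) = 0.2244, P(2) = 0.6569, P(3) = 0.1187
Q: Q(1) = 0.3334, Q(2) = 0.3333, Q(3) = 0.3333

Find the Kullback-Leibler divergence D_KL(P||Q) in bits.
0.3380 bits

D_KL(P||Q) = Σ P(x) log₂(P(x)/Q(x))

Computing term by term:
  P(1)·log₂(P(1)/Q(1)) = 0.2244·log₂(0.2244/0.3334) = -0.12817
  P(2)·log₂(P(2)/Q(2)) = 0.6569·log₂(0.6569/0.3333) = 0.64301
  P(3)·log₂(P(3)/Q(3)) = 0.1187·log₂(0.1187/0.3333) = -0.17680

D_KL(P||Q) = -0.12817 + 0.64301 - 0.17680 = 0.33804 ≈ 0.3380 bits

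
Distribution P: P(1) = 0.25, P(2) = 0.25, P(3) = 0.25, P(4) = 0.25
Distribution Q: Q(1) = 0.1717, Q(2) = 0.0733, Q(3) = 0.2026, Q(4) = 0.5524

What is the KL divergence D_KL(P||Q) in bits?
0.3679 bits

D_KL(P||Q) = Σ P(x) log₂(P(x)/Q(x))

Computing term by term:
  P(1)·log₂(P(1)/Q(1)) = 0.25·log₂(0.25/0.1717) = 0.13551
  P(2)·log₂(P(2)/Q(2)) = 0.25·log₂(0.25/0.0733) = 0.44251
  P(3)·log₂(P(3)/Q(3)) = 0.25·log₂(0.25/0.2026) = 0.07582
  P(4)·log₂(P(4)/Q(4)) = 0.25·log₂(0.25/0.5524) = -0.28595

D_KL(P||Q) = 0.13551 + 0.44251 + 0.07582 - 0.28595 = 0.36789 ≈ 0.3679 bits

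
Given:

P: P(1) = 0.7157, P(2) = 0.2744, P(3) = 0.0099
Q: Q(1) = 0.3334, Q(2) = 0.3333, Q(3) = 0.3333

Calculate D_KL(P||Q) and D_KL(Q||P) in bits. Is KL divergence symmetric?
D_KL(P||Q) = 0.6616 bits, D_KL(Q||P) = 1.4170 bits. No, KL divergence is not symmetric.

D_KL(P||Q) = Σ P(x) log₂(P(x)/Q(x))

Computing term by term:
  P(1)·log₂(P(1)/Q(1)) = 0.7157·log₂(0.7157/0.3334) = 0.78877
  P(2)·log₂(P(2)/Q(2)) = 0.2744·log₂(0.2744/0.3333) = -0.07698
  P(3)·log₂(P(3)/Q(3)) = 0.0099·log₂(0.0099/0.3333) = -0.05023

D_KL(P||Q) = 0.78877 - 0.07698 - 0.05023 = 0.66156 ≈ 0.6616 bits

D_KL(Q||P) = Σ Q(x) log₂(Q(x)/P(x))

Computing term by term:
  Q(1)·log₂(Q(1)/P(1)) = 0.3334·log₂(0.3334/0.7157) = -0.36744
  Q(2)·log₂(Q(2)/P(2)) = 0.3333·log₂(0.3333/0.2744) = 0.09350
  Q(3)·log₂(Q(3)/P(3)) = 0.3333·log₂(0.3333/0.0099) = 1.69091

D_KL(Q||P) = -0.36744 + 0.09350 + 1.69091 = 1.41697 ≈ 1.4170 bits

These are NOT equal (difference: 0.7554 bits). KL divergence is asymmetric: D_KL(P||Q) ≠ D_KL(Q||P) in general.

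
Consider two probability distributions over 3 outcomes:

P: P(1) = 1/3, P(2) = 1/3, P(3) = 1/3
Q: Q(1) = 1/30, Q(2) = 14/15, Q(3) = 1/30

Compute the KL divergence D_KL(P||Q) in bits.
1.7195 bits

D_KL(P||Q) = Σ P(x) log₂(P(x)/Q(x))

Computing term by term:
  P(1)·log₂(P(1)/Q(1)) = (1/3)·log₂((1/3)/(1/30)) = 1.10731
  P(2)·log₂(P(2)/Q(2)) = (1/3)·log₂((1/3)/(14/15)) = -0.49514
  P(3)·log₂(P(3)/Q(3)) = (1/3)·log₂((1/3)/(1/30)) = 1.10731

D_KL(P||Q) = 1.10731 - 0.49514 + 1.10731 = 1.71948 ≈ 1.7195 bits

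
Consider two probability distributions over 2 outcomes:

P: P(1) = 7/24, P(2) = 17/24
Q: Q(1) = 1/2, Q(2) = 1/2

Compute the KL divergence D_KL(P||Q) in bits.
0.1291 bits

D_KL(P||Q) = Σ P(x) log₂(P(x)/Q(x))

Computing term by term:
  P(1)·log₂(P(1)/Q(1)) = (7/24)·log₂((7/24)/(1/2)) = -0.22680
  P(2)·log₂(P(2)/Q(2)) = (17/24)·log₂((17/24)/(1/2)) = 0.35594

D_KL(P||Q) = -0.22680 + 0.35594 = 0.12914 ≈ 0.1291 bits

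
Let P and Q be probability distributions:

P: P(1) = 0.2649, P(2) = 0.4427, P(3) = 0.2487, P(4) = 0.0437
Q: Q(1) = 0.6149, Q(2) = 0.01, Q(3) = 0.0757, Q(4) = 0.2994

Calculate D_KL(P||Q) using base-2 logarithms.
2.4044 bits

D_KL(P||Q) = Σ P(x) log₂(P(x)/Q(x))

Computing term by term:
  P(1)·log₂(P(1)/Q(1)) = 0.2649·log₂(0.2649/0.6149) = -0.32183
  P(2)·log₂(P(2)/Q(2)) = 0.4427·log₂(0.4427/0.01) = 2.42080
  P(3)·log₂(P(3)/Q(3)) = 0.2487·log₂(0.2487/0.0757) = 0.42678
  P(4)·log₂(P(4)/Q(4)) = 0.0437·log₂(0.0437/0.2994) = -0.12133

D_KL(P||Q) = -0.32183 + 2.42080 + 0.42678 - 0.12133 = 2.40442 ≈ 2.4044 bits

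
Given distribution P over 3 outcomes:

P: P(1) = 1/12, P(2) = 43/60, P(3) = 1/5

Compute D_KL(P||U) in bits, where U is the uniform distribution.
0.4774 bits

U(i) = 1/3 for all i

D_KL(P||U) = Σ P(x) log₂(P(x) / (1/3))
           = Σ P(x) log₂(P(x)) + log₂(3)
           = log₂(3) - H(P)

H(P) = -Σ P(x) log₂(P(x)):
  -P(1)·log₂(P(1)) = -(1/12)·log₂(1/12) = 0.29875
  -P(2)·log₂(P(2)) = -(43/60)·log₂(43/60) = 0.34445
  -P(3)·log₂(P(3)) = -(1/5)·log₂(1/5) = 0.46439
H(P) = 0.29875 + 0.34445 + 0.46439 = 1.10759 bits

log₂(3) = 1.58496 bits

D_KL(P||U) = 1.58496 - 1.10759 = 0.47737 ≈ 0.4774 bits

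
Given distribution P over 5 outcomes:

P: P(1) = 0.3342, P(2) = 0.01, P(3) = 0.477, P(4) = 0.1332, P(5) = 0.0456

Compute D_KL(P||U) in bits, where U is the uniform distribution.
0.6271 bits

U(i) = 1/5 for all i

D_KL(P||U) = Σ P(x) log₂(P(x) / (1/5))
           = Σ P(x) log₂(P(x)) + log₂(5)
           = log₂(5) - H(P)

H(P) = -Σ P(x) log₂(P(x)):
  -P(1)·log₂(P(1)) = -(0.3342)·log₂(0.3342) = 0.52844
  -P(2)·log₂(P(2)) = -(0.01)·log₂(0.01) = 0.06644
  -P(3)·log₂(P(3)) = -(0.477)·log₂(0.477) = 0.50941
  -P(4)·log₂(P(4)) = -(0.1332)·log₂(0.1332) = 0.38739
  -P(5)·log₂(P(5)) = -(0.0456)·log₂(0.0456) = 0.20314
H(P) = 0.52844 + 0.06644 + 0.50941 + 0.38739 + 0.20314 = 1.69482 bits

log₂(5) = 2.32193 bits

D_KL(P||U) = 2.32193 - 1.69482 = 0.62711 ≈ 0.6271 bits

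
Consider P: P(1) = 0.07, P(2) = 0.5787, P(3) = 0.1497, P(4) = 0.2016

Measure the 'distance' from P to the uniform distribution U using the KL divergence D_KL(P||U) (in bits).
0.3988 bits

U(i) = 1/4 for all i

D_KL(P||U) = Σ P(x) log₂(P(x) / (1/4))
           = Σ P(x) log₂(P(x)) + log₂(4)
           = log₂(4) - H(P)

H(P) = -Σ P(x) log₂(P(x)):
  -P(1)·log₂(P(1)) = -(0.07)·log₂(0.07) = 0.26856
  -P(2)·log₂(P(2)) = -(0.5787)·log₂(0.5787) = 0.45666
  -P(3)·log₂(P(3)) = -(0.1497)·log₂(0.1497) = 0.41016
  -P(4)·log₂(P(4)) = -(0.2016)·log₂(0.2016) = 0.46578
H(P) = 0.26856 + 0.45666 + 0.41016 + 0.46578 = 1.60116 bits

log₂(4) = 2.00000 bits

D_KL(P||U) = 2.00000 - 1.60116 = 0.39884 ≈ 0.3988 bits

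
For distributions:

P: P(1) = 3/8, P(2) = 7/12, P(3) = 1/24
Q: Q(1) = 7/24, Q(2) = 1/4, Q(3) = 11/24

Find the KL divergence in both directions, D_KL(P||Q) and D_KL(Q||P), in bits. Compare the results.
D_KL(P||Q) = 0.7049 bits, D_KL(Q||P) = 1.1742 bits. D_KL(Q||P) is larger than D_KL(P||Q) by 0.4693 bits; the two directions differ.

D_KL(P||Q) = Σ P(x) log₂(P(x)/Q(x))

Computing term by term:
  P(1)·log₂(P(1)/Q(1)) = (3/8)·log₂((3/8)/(7/24)) = 0.13596
  P(2)·log₂(P(2)/Q(2)) = (7/12)·log₂((7/12)/(1/4)) = 0.71306
  P(3)·log₂(P(3)/Q(3)) = (1/24)·log₂((1/24)/(11/24)) = -0.14414

D_KL(P||Q) = 0.13596 + 0.71306 - 0.14414 = 0.70488 ≈ 0.7049 bits

D_KL(Q||P) = Σ Q(x) log₂(Q(x)/P(x))

Computing term by term:
  Q(1)·log₂(Q(1)/P(1)) = (7/24)·log₂((7/24)/(3/8)) = -0.10575
  Q(2)·log₂(Q(2)/P(2)) = (1/4)·log₂((1/4)/(7/12)) = -0.30560
  Q(3)·log₂(Q(3)/P(3)) = (11/24)·log₂((11/24)/(1/24)) = 1.58557

D_KL(Q||P) = -0.10575 - 0.30560 + 1.58557 = 1.17422 ≈ 1.1742 bits

These are NOT equal (difference: 0.4693 bits). KL divergence is asymmetric: D_KL(P||Q) ≠ D_KL(Q||P) in general.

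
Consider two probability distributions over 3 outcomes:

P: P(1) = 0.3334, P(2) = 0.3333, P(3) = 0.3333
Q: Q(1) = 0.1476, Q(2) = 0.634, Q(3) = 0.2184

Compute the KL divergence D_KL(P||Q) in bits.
0.2860 bits

D_KL(P||Q) = Σ P(x) log₂(P(x)/Q(x))

Computing term by term:
  P(1)·log₂(P(1)/Q(1)) = 0.3334·log₂(0.3334/0.1476) = 0.39193
  P(2)·log₂(P(2)/Q(2)) = 0.3333·log₂(0.3333/0.634) = -0.30919
  P(3)·log₂(P(3)/Q(3)) = 0.3333·log₂(0.3333/0.2184) = 0.20326

D_KL(P||Q) = 0.39193 - 0.30919 + 0.20326 = 0.28600 ≈ 0.2860 bits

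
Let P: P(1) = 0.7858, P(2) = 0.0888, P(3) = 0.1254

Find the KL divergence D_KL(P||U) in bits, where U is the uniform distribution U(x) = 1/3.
0.6259 bits

U(i) = 1/3 for all i

D_KL(P||U) = Σ P(x) log₂(P(x) / (1/3))
           = Σ P(x) log₂(P(x)) + log₂(3)
           = log₂(3) - H(P)

H(P) = -Σ P(x) log₂(P(x)):
  -P(1)·log₂(P(1)) = -(0.7858)·log₂(0.7858) = 0.27327
  -P(2)·log₂(P(2)) = -(0.0888)·log₂(0.0888) = 0.31020
  -P(3)·log₂(P(3)) = -(0.1254)·log₂(0.1254) = 0.37562
H(P) = 0.27327 + 0.31020 + 0.37562 = 0.95909 bits

log₂(3) = 1.58496 bits

D_KL(P||U) = 1.58496 - 0.95909 = 0.62587 ≈ 0.6259 bits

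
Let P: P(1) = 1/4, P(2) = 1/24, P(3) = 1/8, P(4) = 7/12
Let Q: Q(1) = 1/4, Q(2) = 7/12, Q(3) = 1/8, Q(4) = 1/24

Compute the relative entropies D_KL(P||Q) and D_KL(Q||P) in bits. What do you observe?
D_KL(P||Q) = 2.0623 bits, D_KL(Q||P) = 2.0623 bits. The two directions give the same value here, because Q is a self-inverse relabeling of P; in general KL divergence is asymmetric.

D_KL(P||Q) = Σ P(x) log₂(P(x)/Q(x))

Computing term by term:
  P(1)·log₂(P(1)/Q(1)) = (1/4)·log₂((1/4)/(1/4)) = 0.00000
  P(2)·log₂(P(2)/Q(2)) = (1/24)·log₂((1/24)/(7/12)) = -0.15864
  P(3)·log₂(P(3)/Q(3)) = (1/8)·log₂((1/8)/(1/8)) = 0.00000
  P(4)·log₂(P(4)/Q(4)) = (7/12)·log₂((7/12)/(1/24)) = 2.22096

D_KL(P||Q) = 0.00000 - 0.15864 + 0.00000 + 2.22096 = 2.06232 ≈ 2.0623 bits

D_KL(Q||P) = Σ Q(x) log₂(Q(x)/P(x))

Computing term by term:
  Q(1)·log₂(Q(1)/P(1)) = (1/4)·log₂((1/4)/(1/4)) = 0.00000
  Q(2)·log₂(Q(2)/P(2)) = (7/12)·log₂((7/12)/(1/24)) = 2.22096
  Q(3)·log₂(Q(3)/P(3)) = (1/8)·log₂((1/8)/(1/8)) = 0.00000
  Q(4)·log₂(Q(4)/P(4)) = (1/24)·log₂((1/24)/(7/12)) = -0.15864

D_KL(Q||P) = 0.00000 + 2.22096 + 0.00000 - 0.15864 = 2.06232 ≈ 2.0623 bits

These ARE equal here. Q is P with outcomes relabeled (Q(2) = P(4), Q(4) = P(2)) by a relabeling that is its own inverse, so the two sums contain exactly the same terms in a different order. This is a special case — KL divergence is not symmetric in general: D_KL(P||Q) ≠ D_KL(Q||P) for most P, Q.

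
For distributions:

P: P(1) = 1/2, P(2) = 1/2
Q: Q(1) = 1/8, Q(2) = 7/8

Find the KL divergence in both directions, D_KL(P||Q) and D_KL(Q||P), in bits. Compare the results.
D_KL(P||Q) = 0.5963 bits, D_KL(Q||P) = 0.4564 bits. D_KL(P||Q) is larger than D_KL(Q||P) by 0.1399 bits; the two directions differ.

D_KL(P||Q) = Σ P(x) log₂(P(x)/Q(x))

Computing term by term:
  P(1)·log₂(P(1)/Q(1)) = (1/2)·log₂((1/2)/(1/8)) = 1.00000
  P(2)·log₂(P(2)/Q(2)) = (1/2)·log₂((1/2)/(7/8)) = -0.40368

D_KL(P||Q) = 1.00000 - 0.40368 = 0.59632 ≈ 0.5963 bits

D_KL(Q||P) = Σ Q(x) log₂(Q(x)/P(x))

Computing term by term:
  Q(1)·log₂(Q(1)/P(1)) = (1/8)·log₂((1/8)/(1/2)) = -0.25000
  Q(2)·log₂(Q(2)/P(2)) = (7/8)·log₂((7/8)/(1/2)) = 0.70644

D_KL(Q||P) = -0.25000 + 0.70644 = 0.45644 ≈ 0.4564 bits

These are NOT equal (difference: 0.1399 bits). KL divergence is asymmetric: D_KL(P||Q) ≠ D_KL(Q||P) in general.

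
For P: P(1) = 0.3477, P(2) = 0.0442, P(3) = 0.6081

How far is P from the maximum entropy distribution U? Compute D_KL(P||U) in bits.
0.4198 bits

U(i) = 1/3 for all i

D_KL(P||U) = Σ P(x) log₂(P(x) / (1/3))
           = Σ P(x) log₂(P(x)) + log₂(3)
           = log₂(3) - H(P)

H(P) = -Σ P(x) log₂(P(x)):
  -P(1)·log₂(P(1)) = -(0.3477)·log₂(0.3477) = 0.52992
  -P(2)·log₂(P(2)) = -(0.0442)·log₂(0.0442) = 0.19889
  -P(3)·log₂(P(3)) = -(0.6081)·log₂(0.6081) = 0.43638
H(P) = 0.52992 + 0.19889 + 0.43638 = 1.16519 bits

log₂(3) = 1.58496 bits

D_KL(P||U) = 1.58496 - 1.16519 = 0.41977 ≈ 0.4198 bits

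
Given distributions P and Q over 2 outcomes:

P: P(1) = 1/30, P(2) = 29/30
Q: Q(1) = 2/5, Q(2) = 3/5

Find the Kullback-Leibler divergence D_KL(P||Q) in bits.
0.5456 bits

D_KL(P||Q) = Σ P(x) log₂(P(x)/Q(x))

Computing term by term:
  P(1)·log₂(P(1)/Q(1)) = (1/30)·log₂((1/30)/(2/5)) = -0.11950
  P(2)·log₂(P(2)/Q(2)) = (29/30)·log₂((29/30)/(3/5)) = 0.66512

D_KL(P||Q) = -0.11950 + 0.66512 = 0.54562 ≈ 0.5456 bits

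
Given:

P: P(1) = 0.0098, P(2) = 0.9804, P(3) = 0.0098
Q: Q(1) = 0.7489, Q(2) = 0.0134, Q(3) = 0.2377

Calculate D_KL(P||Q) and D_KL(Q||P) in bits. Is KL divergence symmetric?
D_KL(P||Q) = 5.9653 bits, D_KL(Q||P) = 5.6955 bits. No, KL divergence is not symmetric.

D_KL(P||Q) = Σ P(x) log₂(P(x)/Q(x))

Computing term by term:
  P(1)·log₂(P(1)/Q(1)) = 0.0098·log₂(0.0098/0.7489) = -0.06131
  P(2)·log₂(P(2)/Q(2)) = 0.9804·log₂(0.9804/0.0134) = 6.07168
  P(3)·log₂(P(3)/Q(3)) = 0.0098·log₂(0.0098/0.2377) = -0.04508

D_KL(P||Q) = -0.06131 + 6.07168 - 0.04508 = 5.96529 ≈ 5.9653 bits

D_KL(Q||P) = Σ Q(x) log₂(Q(x)/P(x))

Computing term by term:
  Q(1)·log₂(Q(1)/P(1)) = 0.7489·log₂(0.7489/0.0098) = 4.68500
  Q(2)·log₂(Q(2)/P(2)) = 0.0134·log₂(0.0134/0.9804) = -0.08299
  Q(3)·log₂(Q(3)/P(3)) = 0.2377·log₂(0.2377/0.0098) = 1.09347

D_KL(Q||P) = 4.68500 - 0.08299 + 1.09347 = 5.69548 ≈ 5.6955 bits

These are NOT equal (difference: 0.2698 bits). KL divergence is asymmetric: D_KL(P||Q) ≠ D_KL(Q||P) in general.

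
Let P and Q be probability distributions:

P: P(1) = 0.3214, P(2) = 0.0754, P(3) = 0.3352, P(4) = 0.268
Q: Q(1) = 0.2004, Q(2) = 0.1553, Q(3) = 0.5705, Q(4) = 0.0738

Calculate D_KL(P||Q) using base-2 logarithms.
0.3819 bits

D_KL(P||Q) = Σ P(x) log₂(P(x)/Q(x))

Computing term by term:
  P(1)·log₂(P(1)/Q(1)) = 0.3214·log₂(0.3214/0.2004) = 0.21903
  P(2)·log₂(P(2)/Q(2)) = 0.0754·log₂(0.0754/0.1553) = -0.07860
  P(3)·log₂(P(3)/Q(3)) = 0.3352·log₂(0.3352/0.5705) = -0.25717
  P(4)·log₂(P(4)/Q(4)) = 0.268·log₂(0.268/0.0738) = 0.49862

D_KL(P||Q) = 0.21903 - 0.07860 - 0.25717 + 0.49862 = 0.38188 ≈ 0.3819 bits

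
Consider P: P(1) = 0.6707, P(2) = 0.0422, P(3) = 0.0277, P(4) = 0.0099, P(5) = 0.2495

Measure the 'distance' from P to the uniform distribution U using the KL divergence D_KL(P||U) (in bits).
1.0338 bits

U(i) = 1/5 for all i

D_KL(P||U) = Σ P(x) log₂(P(x) / (1/5))
           = Σ P(x) log₂(P(x)) + log₂(5)
           = log₂(5) - H(P)

H(P) = -Σ P(x) log₂(P(x)):
  -P(1)·log₂(P(1)) = -(0.6707)·log₂(0.6707) = 0.38650
  -P(2)·log₂(P(2)) = -(0.0422)·log₂(0.0422) = 0.19271
  -P(3)·log₂(P(3)) = -(0.0277)·log₂(0.0277) = 0.14332
  -P(4)·log₂(P(4)) = -(0.0099)·log₂(0.0099) = 0.06592
  -P(5)·log₂(P(5)) = -(0.2495)·log₂(0.2495) = 0.49972
H(P) = 0.38650 + 0.19271 + 0.14332 + 0.06592 + 0.49972 = 1.28817 bits

log₂(5) = 2.32193 bits

D_KL(P||U) = 2.32193 - 1.28817 = 1.03376 ≈ 1.0338 bits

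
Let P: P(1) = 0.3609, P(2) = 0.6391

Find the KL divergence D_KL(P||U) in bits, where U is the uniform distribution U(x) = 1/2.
0.0566 bits

U(i) = 1/2 for all i

D_KL(P||U) = Σ P(x) log₂(P(x) / (1/2))
           = Σ P(x) log₂(P(x)) + log₂(2)
           = log₂(2) - H(P)

H(P) = -Σ P(x) log₂(P(x)):
  -P(1)·log₂(P(1)) = -(0.3609)·log₂(0.3609) = 0.53064
  -P(2)·log₂(P(2)) = -(0.6391)·log₂(0.6391) = 0.41279
H(P) = 0.53064 + 0.41279 = 0.94343 bits

log₂(2) = 1.00000 bits

D_KL(P||U) = 1.00000 - 0.94343 = 0.05657 ≈ 0.0566 bits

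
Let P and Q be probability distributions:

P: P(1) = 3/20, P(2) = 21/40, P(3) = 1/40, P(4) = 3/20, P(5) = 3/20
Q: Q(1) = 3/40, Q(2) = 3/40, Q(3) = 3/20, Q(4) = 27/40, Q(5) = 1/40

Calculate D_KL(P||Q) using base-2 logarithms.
1.6215 bits

D_KL(P||Q) = Σ P(x) log₂(P(x)/Q(x))

Computing term by term:
  P(1)·log₂(P(1)/Q(1)) = (3/20)·log₂((3/20)/(3/40)) = 0.15000
  P(2)·log₂(P(2)/Q(2)) = (21/40)·log₂((21/40)/(3/40)) = 1.47386
  P(3)·log₂(P(3)/Q(3)) = (1/40)·log₂((1/40)/(3/20)) = -0.06462
  P(4)·log₂(P(4)/Q(4)) = (3/20)·log₂((3/20)/(27/40)) = -0.32549
  P(5)·log₂(P(5)/Q(5)) = (3/20)·log₂((3/20)/(1/40)) = 0.38774

D_KL(P||Q) = 0.15000 + 1.47386 - 0.06462 - 0.32549 + 0.38774 = 1.62149 ≈ 1.6215 bits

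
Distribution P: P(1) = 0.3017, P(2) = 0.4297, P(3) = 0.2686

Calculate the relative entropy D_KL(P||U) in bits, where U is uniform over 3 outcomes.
0.0304 bits

U(i) = 1/3 for all i

D_KL(P||U) = Σ P(x) log₂(P(x) / (1/3))
           = Σ P(x) log₂(P(x)) + log₂(3)
           = log₂(3) - H(P)

H(P) = -Σ P(x) log₂(P(x)):
  -P(1)·log₂(P(1)) = -(0.3017)·log₂(0.3017) = 0.52158
  -P(2)·log₂(P(2)) = -(0.4297)·log₂(0.4297) = 0.52363
  -P(3)·log₂(P(3)) = -(0.2686)·log₂(0.2686) = 0.50939
H(P) = 0.52158 + 0.52363 + 0.50939 = 1.55460 bits

log₂(3) = 1.58496 bits

D_KL(P||U) = 1.58496 - 1.55460 = 0.03036 ≈ 0.0304 bits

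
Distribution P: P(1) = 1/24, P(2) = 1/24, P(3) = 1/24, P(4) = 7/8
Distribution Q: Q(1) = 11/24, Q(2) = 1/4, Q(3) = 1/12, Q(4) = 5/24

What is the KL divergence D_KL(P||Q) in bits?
1.5181 bits

D_KL(P||Q) = Σ P(x) log₂(P(x)/Q(x))

Computing term by term:
  P(1)·log₂(P(1)/Q(1)) = (1/24)·log₂((1/24)/(11/24)) = -0.14414
  P(2)·log₂(P(2)/Q(2)) = (1/24)·log₂((1/24)/(1/4)) = -0.10771
  P(3)·log₂(P(3)/Q(3)) = (1/24)·log₂((1/24)/(1/12)) = -0.04167
  P(4)·log₂(P(4)/Q(4)) = (7/8)·log₂((7/8)/(5/24)) = 1.81159

D_KL(P||Q) = -0.14414 - 0.10771 - 0.04167 + 1.81159 = 1.51807 ≈ 1.5181 bits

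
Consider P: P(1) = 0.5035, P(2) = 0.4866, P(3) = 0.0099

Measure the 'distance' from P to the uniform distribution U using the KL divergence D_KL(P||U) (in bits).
0.5149 bits

U(i) = 1/3 for all i

D_KL(P||U) = Σ P(x) log₂(P(x) / (1/3))
           = Σ P(x) log₂(P(x)) + log₂(3)
           = log₂(3) - H(P)

H(P) = -Σ P(x) log₂(P(x)):
  -P(1)·log₂(P(1)) = -(0.5035)·log₂(0.5035) = 0.49843
  -P(2)·log₂(P(2)) = -(0.4866)·log₂(0.4866) = 0.50567
  -P(3)·log₂(P(3)) = -(0.0099)·log₂(0.0099) = 0.06592
H(P) = 0.49843 + 0.50567 + 0.06592 = 1.07002 bits

log₂(3) = 1.58496 bits

D_KL(P||U) = 1.58496 - 1.07002 = 0.51494 ≈ 0.5149 bits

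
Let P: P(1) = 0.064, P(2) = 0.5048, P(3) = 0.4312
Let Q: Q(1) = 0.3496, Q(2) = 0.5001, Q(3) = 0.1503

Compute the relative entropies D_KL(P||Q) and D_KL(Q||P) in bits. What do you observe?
D_KL(P||Q) = 0.5057 bits, D_KL(Q||P) = 0.6211 bits. The two directions give different values (D_KL(Q||P) exceeds D_KL(P||Q) by 0.1154 bits): KL divergence is asymmetric.

D_KL(P||Q) = Σ P(x) log₂(P(x)/Q(x))

Computing term by term:
  P(1)·log₂(P(1)/Q(1)) = 0.064·log₂(0.064/0.3496) = -0.15677
  P(2)·log₂(P(2)/Q(2)) = 0.5048·log₂(0.5048/0.5001) = 0.00681
  P(3)·log₂(P(3)/Q(3)) = 0.4312·log₂(0.4312/0.1503) = 0.65564

D_KL(P||Q) = -0.15677 + 0.00681 + 0.65564 = 0.50568 ≈ 0.5057 bits

D_KL(Q||P) = Σ Q(x) log₂(Q(x)/P(x))

Computing term by term:
  Q(1)·log₂(Q(1)/P(1)) = 0.3496·log₂(0.3496/0.064) = 0.85637
  Q(2)·log₂(Q(2)/P(2)) = 0.5001·log₂(0.5001/0.5048) = -0.00675
  Q(3)·log₂(Q(3)/P(3)) = 0.1503·log₂(0.1503/0.4312) = -0.22853

D_KL(Q||P) = 0.85637 - 0.00675 - 0.22853 = 0.62109 ≈ 0.6211 bits

These are NOT equal (difference: 0.1154 bits). KL divergence is asymmetric: D_KL(P||Q) ≠ D_KL(Q||P) in general.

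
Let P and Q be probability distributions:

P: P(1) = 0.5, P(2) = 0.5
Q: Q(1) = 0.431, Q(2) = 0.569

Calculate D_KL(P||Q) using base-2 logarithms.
0.0139 bits

D_KL(P||Q) = Σ P(x) log₂(P(x)/Q(x))

Computing term by term:
  P(1)·log₂(P(1)/Q(1)) = 0.5·log₂(0.5/0.431) = 0.10712
  P(2)·log₂(P(2)/Q(2)) = 0.5·log₂(0.5/0.569) = -0.09325

D_KL(P||Q) = 0.10712 - 0.09325 = 0.01387 ≈ 0.0139 bits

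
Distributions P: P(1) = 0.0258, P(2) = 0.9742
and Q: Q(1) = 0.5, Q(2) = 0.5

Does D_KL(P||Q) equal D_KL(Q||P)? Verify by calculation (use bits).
D_KL(P||Q) = 0.8271 bits, D_KL(Q||P) = 1.6571 bits. No — D_KL(P||Q) ≠ D_KL(Q||P) for this pair.

D_KL(P||Q) = Σ P(x) log₂(P(x)/Q(x))

Computing term by term:
  P(1)·log₂(P(1)/Q(1)) = 0.0258·log₂(0.0258/0.5) = -0.11033
  P(2)·log₂(P(2)/Q(2)) = 0.9742·log₂(0.9742/0.5) = 0.93746

D_KL(P||Q) = -0.11033 + 0.93746 = 0.82713 ≈ 0.8271 bits

D_KL(Q||P) = Σ Q(x) log₂(Q(x)/P(x))

Computing term by term:
  Q(1)·log₂(Q(1)/P(1)) = 0.5·log₂(0.5/0.0258) = 2.13824
  Q(2)·log₂(Q(2)/P(2)) = 0.5·log₂(0.5/0.9742) = -0.48114

D_KL(Q||P) = 2.13824 - 0.48114 = 1.65710 ≈ 1.6571 bits

These are NOT equal (difference: 0.8300 bits). KL divergence is asymmetric: D_KL(P||Q) ≠ D_KL(Q||P) in general.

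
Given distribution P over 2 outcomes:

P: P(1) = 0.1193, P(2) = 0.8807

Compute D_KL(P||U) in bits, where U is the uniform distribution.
0.4727 bits

U(i) = 1/2 for all i

D_KL(P||U) = Σ P(x) log₂(P(x) / (1/2))
           = Σ P(x) log₂(P(x)) + log₂(2)
           = log₂(2) - H(P)

H(P) = -Σ P(x) log₂(P(x)):
  -P(1)·log₂(P(1)) = -(0.1193)·log₂(0.1193) = 0.36593
  -P(2)·log₂(P(2)) = -(0.8807)·log₂(0.8807) = 0.16141
H(P) = 0.36593 + 0.16141 = 0.52734 bits

log₂(2) = 1.00000 bits

D_KL(P||U) = 1.00000 - 0.52734 = 0.47266 ≈ 0.4727 bits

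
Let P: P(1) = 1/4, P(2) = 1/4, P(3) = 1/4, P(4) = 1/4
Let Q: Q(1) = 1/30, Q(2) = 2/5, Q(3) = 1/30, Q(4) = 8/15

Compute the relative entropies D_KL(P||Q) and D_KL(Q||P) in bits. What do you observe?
D_KL(P||Q) = 1.0106 bits, D_KL(Q||P) = 0.6604 bits. The two directions give different values (D_KL(P||Q) exceeds D_KL(Q||P) by 0.3502 bits): KL divergence is asymmetric.

D_KL(P||Q) = Σ P(x) log₂(P(x)/Q(x))

Computing term by term:
  P(1)·log₂(P(1)/Q(1)) = (1/4)·log₂((1/4)/(1/30)) = 0.72672
  P(2)·log₂(P(2)/Q(2)) = (1/4)·log₂((1/4)/(2/5)) = -0.16952
  P(3)·log₂(P(3)/Q(3)) = (1/4)·log₂((1/4)/(1/30)) = 0.72672
  P(4)·log₂(P(4)/Q(4)) = (1/4)·log₂((1/4)/(8/15)) = -0.27328

D_KL(P||Q) = 0.72672 - 0.16952 + 0.72672 - 0.27328 = 1.01064 ≈ 1.0106 bits

D_KL(Q||P) = Σ Q(x) log₂(Q(x)/P(x))

Computing term by term:
  Q(1)·log₂(Q(1)/P(1)) = (1/30)·log₂((1/30)/(1/4)) = -0.09690
  Q(2)·log₂(Q(2)/P(2)) = (2/5)·log₂((2/5)/(1/4)) = 0.27123
  Q(3)·log₂(Q(3)/P(3)) = (1/30)·log₂((1/30)/(1/4)) = -0.09690
  Q(4)·log₂(Q(4)/P(4)) = (8/15)·log₂((8/15)/(1/4)) = 0.58299

D_KL(Q||P) = -0.09690 + 0.27123 - 0.09690 + 0.58299 = 0.66042 ≈ 0.6604 bits

These are NOT equal (difference: 0.3502 bits). KL divergence is asymmetric: D_KL(P||Q) ≠ D_KL(Q||P) in general.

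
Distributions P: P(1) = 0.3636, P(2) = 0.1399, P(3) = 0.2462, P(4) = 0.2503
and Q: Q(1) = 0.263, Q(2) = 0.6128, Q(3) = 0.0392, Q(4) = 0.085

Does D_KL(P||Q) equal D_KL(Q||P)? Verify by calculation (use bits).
D_KL(P||Q) = 0.9144 bits, D_KL(Q||P) = 0.9466 bits. No — D_KL(P||Q) ≠ D_KL(Q||P) for this pair.

D_KL(P||Q) = Σ P(x) log₂(P(x)/Q(x))

Computing term by term:
  P(1)·log₂(P(1)/Q(1)) = 0.3636·log₂(0.3636/0.263) = 0.16991
  P(2)·log₂(P(2)/Q(2)) = 0.1399·log₂(0.1399/0.6128) = -0.29813
  P(3)·log₂(P(3)/Q(3)) = 0.2462·log₂(0.2462/0.0392) = 0.65265
  P(4)·log₂(P(4)/Q(4)) = 0.2503·log₂(0.2503/0.085) = 0.39000

D_KL(P||Q) = 0.16991 - 0.29813 + 0.65265 + 0.39000 = 0.91443 ≈ 0.9144 bits

D_KL(Q||P) = Σ Q(x) log₂(Q(x)/P(x))

Computing term by term:
  Q(1)·log₂(Q(1)/P(1)) = 0.263·log₂(0.263/0.3636) = -0.12290
  Q(2)·log₂(Q(2)/P(2)) = 0.6128·log₂(0.6128/0.1399) = 1.30589
  Q(3)·log₂(Q(3)/P(3)) = 0.0392·log₂(0.0392/0.2462) = -0.10392
  Q(4)·log₂(Q(4)/P(4)) = 0.085·log₂(0.085/0.2503) = -0.13244

D_KL(Q||P) = -0.12290 + 1.30589 - 0.10392 - 0.13244 = 0.94663 ≈ 0.9466 bits

These are NOT equal (difference: 0.0322 bits). KL divergence is asymmetric: D_KL(P||Q) ≠ D_KL(Q||P) in general.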